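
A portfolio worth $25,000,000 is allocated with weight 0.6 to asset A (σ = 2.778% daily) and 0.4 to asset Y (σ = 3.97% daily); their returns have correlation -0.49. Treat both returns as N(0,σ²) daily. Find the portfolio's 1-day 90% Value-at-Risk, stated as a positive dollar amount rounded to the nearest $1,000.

$527,000

σ_p² = 0.6²·2.778² + 0.4²·3.97² + 2·-0.49·0.6·0.4·2.778·3.97 = 2.7060 (%²).
σ_p = √2.7060 = 1.645%.
At 90%, z = 1.282.
VaR = 1.282 × 1.645% = 2.109%; on $25,000,000 that is $527,250.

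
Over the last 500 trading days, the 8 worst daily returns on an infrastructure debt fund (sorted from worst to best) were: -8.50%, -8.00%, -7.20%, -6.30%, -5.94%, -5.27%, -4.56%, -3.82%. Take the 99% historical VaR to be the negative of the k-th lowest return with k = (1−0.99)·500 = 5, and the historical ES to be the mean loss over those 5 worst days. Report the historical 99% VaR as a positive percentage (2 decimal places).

5.94%

k = 5; the 5th lowest return is -5.94%, so VaR = 5.94%.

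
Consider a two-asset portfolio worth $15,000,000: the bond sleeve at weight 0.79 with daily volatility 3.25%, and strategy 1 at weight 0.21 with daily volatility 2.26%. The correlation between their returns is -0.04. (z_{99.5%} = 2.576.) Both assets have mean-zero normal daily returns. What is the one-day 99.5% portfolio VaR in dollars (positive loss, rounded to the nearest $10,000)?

σ_p² = 0.79²·3.25² + 0.21²·2.26² + 2·-0.04·0.79·0.21·3.25·2.26 = 6.7198 (%²).
σ_p = √6.7198 = 2.592%.
VaR = 2.576 × 2.592% = 6.677%; on $15,000,000 that is $1,001,550.

$1,000,000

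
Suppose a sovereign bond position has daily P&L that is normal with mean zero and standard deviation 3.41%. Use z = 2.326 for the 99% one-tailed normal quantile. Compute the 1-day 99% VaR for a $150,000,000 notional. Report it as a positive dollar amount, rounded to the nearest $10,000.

$11,900,000

VaR = z·σ = 2.326 × 3.41% = 7.932%.
On $150,000,000: 0.07932 × $150,000,000 = $11,898,000.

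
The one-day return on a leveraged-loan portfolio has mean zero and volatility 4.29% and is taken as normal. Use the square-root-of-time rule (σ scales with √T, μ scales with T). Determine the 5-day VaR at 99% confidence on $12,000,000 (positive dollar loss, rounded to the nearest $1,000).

At 99%, z = 2.326.
σ_{5d} = 4.29% × √5 = 9.593%.
VaR = 2.326 × 9.593% = 22.313%.
On $12,000,000: 0.22313 × $12,000,000 = $2,677,560.

$2,678,000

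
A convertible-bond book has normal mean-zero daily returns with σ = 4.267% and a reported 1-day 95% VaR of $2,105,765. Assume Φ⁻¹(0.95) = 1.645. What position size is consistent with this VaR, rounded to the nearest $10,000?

VaR as a fraction of value: z·σ = 1.645 × 4.267% = 7.01921%.
Position = $2,105,765 / 0.0701921 = $30,000,007.

$30,000,000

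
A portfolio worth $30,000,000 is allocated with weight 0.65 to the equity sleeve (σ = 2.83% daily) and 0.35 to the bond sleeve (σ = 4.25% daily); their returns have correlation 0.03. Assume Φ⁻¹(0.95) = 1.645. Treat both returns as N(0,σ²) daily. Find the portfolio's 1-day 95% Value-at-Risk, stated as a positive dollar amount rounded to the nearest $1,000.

σ_p² = 0.65²·2.83² + 0.35²·4.25² + 2·0.03·0.65·0.35·2.83·4.25 = 5.7606 (%²).
σ_p = √5.7606 = 2.400%.
VaR = 1.645 × 2.400% = 3.948%; on $30,000,000 that is $1,184,400.

$1,184,000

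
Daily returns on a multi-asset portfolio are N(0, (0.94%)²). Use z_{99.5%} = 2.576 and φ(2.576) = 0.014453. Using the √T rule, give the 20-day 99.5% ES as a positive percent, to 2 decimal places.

σ_{20d} = 0.94% × √20 = 4.204%.
ES multiplier = φ(z)/(1−α) = 0.014453/0.005 = 2.891.
ES = 4.204% × 2.891 = 12.154%.

12.15%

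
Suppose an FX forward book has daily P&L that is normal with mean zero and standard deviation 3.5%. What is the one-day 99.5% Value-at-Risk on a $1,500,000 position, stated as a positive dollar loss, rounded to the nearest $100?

$135,200

At 99.5% one-sided, z = 2.576.
VaR = z·σ = 2.576 × 3.5% = 9.016%.
On $1,500,000: 0.09016 × $1,500,000 = $135,240.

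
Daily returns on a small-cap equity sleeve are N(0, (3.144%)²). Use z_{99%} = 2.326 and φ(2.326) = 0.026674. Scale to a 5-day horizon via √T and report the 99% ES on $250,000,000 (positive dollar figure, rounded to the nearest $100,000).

$46,900,000

σ_{5d} = 3.144% × √5 = 7.030%.
ES multiplier = φ(z)/(1−α) = 0.026674/0.01 = 2.667.
ES = 7.030% × 2.667 = 18.749%; on $250,000,000: $46,872,500.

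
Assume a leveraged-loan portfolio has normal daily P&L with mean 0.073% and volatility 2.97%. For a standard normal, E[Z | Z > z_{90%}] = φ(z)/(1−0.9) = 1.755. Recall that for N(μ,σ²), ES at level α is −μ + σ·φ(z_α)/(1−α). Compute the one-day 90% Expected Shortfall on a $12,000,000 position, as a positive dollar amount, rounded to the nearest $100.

$616,700

ES = −(0.073%) + 2.97% × 1.755 = 5.139%.
On $12,000,000: 0.05139 × $12,000,000 = $616,680.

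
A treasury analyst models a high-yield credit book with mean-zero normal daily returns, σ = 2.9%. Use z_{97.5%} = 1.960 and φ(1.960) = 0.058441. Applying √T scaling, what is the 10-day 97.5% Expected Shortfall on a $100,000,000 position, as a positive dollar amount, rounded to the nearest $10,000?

σ_{10d} = 2.9% × √10 = 9.171%.
ES multiplier = φ(z)/(1−α) = 0.058441/0.025 = 2.338.
ES = 9.171% × 2.338 = 21.442%; on $100,000,000: $21,442,000.

$21,440,000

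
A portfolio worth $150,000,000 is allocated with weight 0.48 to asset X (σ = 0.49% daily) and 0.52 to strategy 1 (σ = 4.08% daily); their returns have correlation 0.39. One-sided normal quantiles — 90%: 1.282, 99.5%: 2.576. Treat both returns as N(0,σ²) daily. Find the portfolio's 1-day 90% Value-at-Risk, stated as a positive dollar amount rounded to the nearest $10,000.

σ_p² = 0.48²·0.49² + 0.52²·4.08² + 2·0.39·0.48·0.52·0.49·4.08 = 4.9457 (%²).
σ_p = √4.9457 = 2.224%.
VaR = 1.282 × 2.224% = 2.851%; on $150,000,000 that is $4,276,500.

$4,280,000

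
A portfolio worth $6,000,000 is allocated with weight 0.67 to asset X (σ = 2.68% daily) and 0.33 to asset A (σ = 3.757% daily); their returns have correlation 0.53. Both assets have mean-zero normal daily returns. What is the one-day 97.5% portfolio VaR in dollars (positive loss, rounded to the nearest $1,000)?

σ_p² = 0.67²·2.68² + 0.33²·3.757² + 2·0.53·0.67·0.33·2.68·3.757 = 7.1211 (%²).
σ_p = √7.1211 = 2.669%.
At 97.5%, z = 1.960.
VaR = 1.960 × 2.669% = 5.231%; on $6,000,000 that is $313,860.

$314,000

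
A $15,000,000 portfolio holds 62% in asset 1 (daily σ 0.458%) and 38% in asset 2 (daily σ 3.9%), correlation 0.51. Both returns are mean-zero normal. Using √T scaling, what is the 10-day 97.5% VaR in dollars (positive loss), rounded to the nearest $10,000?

σ_p = √(0.62²·0.458² + 0.38²·3.9² + 2·0.51·0.62·0.38·0.458·3.9) = 1.645%.
σ_{10d} = 1.645% × √10 = 5.202%.
z(97.5%) = 1.960.
VaR = 1.960 × 5.202% = 10.196%; on $15,000,000 that is $1,529,400.

$1,530,000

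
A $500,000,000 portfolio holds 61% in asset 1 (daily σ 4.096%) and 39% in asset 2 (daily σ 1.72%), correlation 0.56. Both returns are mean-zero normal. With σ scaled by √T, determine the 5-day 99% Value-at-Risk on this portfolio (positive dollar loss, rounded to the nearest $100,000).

$76,100,000

σ_p = √(0.61²·4.096² + 0.39²·1.72² + 2·0.56·0.61·0.39·4.096·1.72) = 2.927%.
σ_{5d} = 2.927% × √5 = 6.545%.
z(99%) = 2.326.
VaR = 2.326 × 6.545% = 15.224%; on $500,000,000 that is $76,120,000.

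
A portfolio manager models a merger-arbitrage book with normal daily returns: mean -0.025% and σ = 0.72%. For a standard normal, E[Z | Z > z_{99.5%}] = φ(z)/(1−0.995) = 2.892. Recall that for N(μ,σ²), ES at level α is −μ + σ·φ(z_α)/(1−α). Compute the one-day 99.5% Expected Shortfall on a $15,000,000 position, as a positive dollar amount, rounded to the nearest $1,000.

ES = −(-0.025%) + 0.72% × 2.892 = 2.107%.
On $15,000,000: 0.02107 × $15,000,000 = $316,050.

$316,000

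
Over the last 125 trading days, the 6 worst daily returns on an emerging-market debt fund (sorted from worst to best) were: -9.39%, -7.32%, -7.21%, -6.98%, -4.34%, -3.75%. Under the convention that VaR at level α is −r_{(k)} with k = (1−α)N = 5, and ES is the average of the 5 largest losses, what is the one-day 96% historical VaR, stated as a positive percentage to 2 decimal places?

k = 5; the 5th lowest return is -4.34%, so VaR = 4.34%.

4.34%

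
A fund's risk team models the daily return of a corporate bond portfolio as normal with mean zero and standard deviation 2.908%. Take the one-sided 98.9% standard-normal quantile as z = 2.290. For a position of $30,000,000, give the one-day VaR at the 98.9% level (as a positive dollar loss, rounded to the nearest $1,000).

$1,998,000

VaR = z·σ = 2.290 × 2.908% = 6.659%.
On $30,000,000: 0.06659 × $30,000,000 = $1,997,700.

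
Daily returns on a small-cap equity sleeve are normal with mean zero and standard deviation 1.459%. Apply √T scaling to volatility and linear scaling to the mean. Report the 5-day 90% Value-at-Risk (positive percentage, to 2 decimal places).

At 90%, z = 1.282.
σ_{5d} = 1.459% × √5 = 3.262%.
VaR = 1.282 × 3.262% = 4.182%.

4.18%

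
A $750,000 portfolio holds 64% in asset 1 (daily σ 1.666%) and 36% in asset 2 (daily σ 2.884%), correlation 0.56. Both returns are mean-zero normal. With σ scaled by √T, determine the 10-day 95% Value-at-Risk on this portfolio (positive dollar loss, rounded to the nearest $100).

$72,500

σ_p = √(0.64²·1.666² + 0.36²·2.884² + 2·0.56·0.64·0.36·1.666·2.884) = 1.859%.
σ_{10d} = 1.859% × √10 = 5.879%.
z(95%) = 1.645.
VaR = 1.645 × 5.879% = 9.671%; on $750,000 that is $72,532.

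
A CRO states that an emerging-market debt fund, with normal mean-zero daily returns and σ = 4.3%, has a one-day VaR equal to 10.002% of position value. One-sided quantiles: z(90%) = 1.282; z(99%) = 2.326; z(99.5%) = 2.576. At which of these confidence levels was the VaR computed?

99%

Implied z = VaR/σ = 10.002 / 4.3 = 2.326.
This matches z(99%) = 2.326.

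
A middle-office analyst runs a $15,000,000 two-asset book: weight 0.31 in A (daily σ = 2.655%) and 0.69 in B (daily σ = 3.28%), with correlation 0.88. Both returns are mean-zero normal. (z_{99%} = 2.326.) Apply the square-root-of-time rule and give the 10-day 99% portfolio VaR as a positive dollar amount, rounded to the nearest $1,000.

$3,324,000

σ_p = √(0.31²·2.655² + 0.69²·3.28² + 2·0.88·0.31·0.69·2.655·3.28) = 3.013%.
σ_{10d} = 3.013% × √10 = 9.528%.
VaR = 2.326 × 9.528% = 22.162%; on $15,000,000 that is $3,324,300.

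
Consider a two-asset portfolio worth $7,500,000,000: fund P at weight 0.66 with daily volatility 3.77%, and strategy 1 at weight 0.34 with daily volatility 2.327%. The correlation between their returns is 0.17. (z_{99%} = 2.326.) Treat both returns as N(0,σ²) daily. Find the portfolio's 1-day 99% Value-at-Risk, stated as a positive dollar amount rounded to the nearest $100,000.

$477,300,000

σ_p² = 0.66²·3.77² + 0.34²·2.327² + 2·0.17·0.66·0.34·3.77·2.327 = 7.4864 (%²).
σ_p = √7.4864 = 2.736%.
VaR = 2.326 × 2.736% = 6.364%; on $7,500,000,000 that is $477,300,000.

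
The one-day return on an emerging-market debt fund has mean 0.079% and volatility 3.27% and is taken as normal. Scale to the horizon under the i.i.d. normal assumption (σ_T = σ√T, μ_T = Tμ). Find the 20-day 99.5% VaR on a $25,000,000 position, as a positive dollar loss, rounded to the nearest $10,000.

At 99.5%, z = 2.576.
σ_{20d} = 3.27% × √20 = 14.624%; μ_{20d} = 20 × 0.079% = 1.580%.
VaR = −(1.580%) + 2.576 × 14.624% = 36.091%.
On $25,000,000: 0.36091 × $25,000,000 = $9,022,750.

$9,020,000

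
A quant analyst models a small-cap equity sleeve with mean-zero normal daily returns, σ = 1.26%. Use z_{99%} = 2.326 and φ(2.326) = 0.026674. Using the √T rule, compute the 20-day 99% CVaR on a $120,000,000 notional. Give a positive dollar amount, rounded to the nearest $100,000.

σ_{20d} = 1.26% × √20 = 5.635%.
ES multiplier = φ(z)/(1−α) = 0.026674/0.01 = 2.667.
ES = 5.635% × 2.667 = 15.029%; on $120,000,000: $18,034,800.

$18,000,000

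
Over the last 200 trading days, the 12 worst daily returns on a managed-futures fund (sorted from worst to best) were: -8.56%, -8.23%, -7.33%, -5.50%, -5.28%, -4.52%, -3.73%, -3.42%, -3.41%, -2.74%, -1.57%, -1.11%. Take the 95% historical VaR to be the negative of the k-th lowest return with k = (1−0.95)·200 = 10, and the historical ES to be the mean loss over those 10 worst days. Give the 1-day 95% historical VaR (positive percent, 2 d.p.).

2.74%

k = 10; the 10th lowest return is -2.74%, so VaR = 2.74%.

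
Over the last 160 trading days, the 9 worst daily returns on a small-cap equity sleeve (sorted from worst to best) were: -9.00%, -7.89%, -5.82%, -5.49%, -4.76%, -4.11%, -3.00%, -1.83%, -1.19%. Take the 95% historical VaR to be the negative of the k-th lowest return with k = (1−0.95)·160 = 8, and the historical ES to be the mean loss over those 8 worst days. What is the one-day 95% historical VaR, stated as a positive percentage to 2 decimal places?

1.83%

k = 8; the 8th lowest return is -1.83%, so VaR = 1.83%.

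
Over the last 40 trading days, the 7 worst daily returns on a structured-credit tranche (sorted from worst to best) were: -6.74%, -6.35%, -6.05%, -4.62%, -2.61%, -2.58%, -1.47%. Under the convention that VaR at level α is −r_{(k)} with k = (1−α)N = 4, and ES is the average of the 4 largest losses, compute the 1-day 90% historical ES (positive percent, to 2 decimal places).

5.94%

The 4 worst returns sum to -23.76%.
ES = −(-23.76%) / 4 = 5.94%.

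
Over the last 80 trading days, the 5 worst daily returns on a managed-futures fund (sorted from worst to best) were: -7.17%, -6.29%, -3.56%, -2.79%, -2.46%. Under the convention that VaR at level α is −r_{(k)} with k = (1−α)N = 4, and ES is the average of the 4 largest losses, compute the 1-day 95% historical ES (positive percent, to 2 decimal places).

4.95%

The 4 worst returns sum to -19.81%.
ES = −(-19.81%) / 4 = 4.9525% ≈ 4.95%.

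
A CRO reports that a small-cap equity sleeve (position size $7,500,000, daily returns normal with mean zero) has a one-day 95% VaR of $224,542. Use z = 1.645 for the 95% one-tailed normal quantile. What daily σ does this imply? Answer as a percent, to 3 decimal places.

1.820%

VaR as a fraction: $224,542 / $7,500,000 = 2.994%.
σ = VaR / z = 2.994% / 1.645 = 1.820%.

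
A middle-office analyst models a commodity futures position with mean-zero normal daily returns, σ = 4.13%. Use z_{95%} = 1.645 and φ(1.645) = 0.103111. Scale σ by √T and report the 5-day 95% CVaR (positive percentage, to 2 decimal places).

19.04%

σ_{5d} = 4.13% × √5 = 9.235%.
ES multiplier = φ(z)/(1−α) = 0.103111/0.05 = 2.062.
ES = 9.235% × 2.062 = 19.043%.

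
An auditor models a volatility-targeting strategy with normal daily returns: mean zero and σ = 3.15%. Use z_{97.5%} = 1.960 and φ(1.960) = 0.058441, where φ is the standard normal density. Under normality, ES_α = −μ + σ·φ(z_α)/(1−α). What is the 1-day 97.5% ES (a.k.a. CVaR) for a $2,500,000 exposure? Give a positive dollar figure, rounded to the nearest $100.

$184,100

Tail multiplier: φ(z)/(1−α) = 0.058441 / 0.025 = 2.338.
ES = 3.15% × 2.338 = 7.365%.
On $2,500,000: 0.07365 × $2,500,000 = $184,125.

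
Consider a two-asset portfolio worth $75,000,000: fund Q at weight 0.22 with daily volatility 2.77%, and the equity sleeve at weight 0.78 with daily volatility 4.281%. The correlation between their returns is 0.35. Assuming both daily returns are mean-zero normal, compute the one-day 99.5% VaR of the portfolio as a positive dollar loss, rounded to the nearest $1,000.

$6,951,000

σ_p² = 0.22²·2.77² + 0.78²·4.281² + 2·0.35·0.22·0.78·2.77·4.281 = 12.9459 (%²).
σ_p = √12.9459 = 3.598%.
At 99.5%, z = 2.576.
VaR = 2.576 × 3.598% = 9.268%; on $75,000,000 that is $6,951,000.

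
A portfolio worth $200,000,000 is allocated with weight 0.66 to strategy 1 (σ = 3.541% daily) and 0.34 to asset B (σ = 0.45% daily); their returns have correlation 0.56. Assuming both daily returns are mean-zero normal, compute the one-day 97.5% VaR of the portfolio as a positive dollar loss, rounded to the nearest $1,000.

σ_p² = 0.66²·3.541² + 0.34²·0.45² + 2·0.56·0.66·0.34·3.541·0.45 = 5.8857 (%²).
σ_p = √5.8857 = 2.426%.
At 97.5%, z = 1.960.
VaR = 1.960 × 2.426% = 4.755%; on $200,000,000 that is $9,510,000.

$9,510,000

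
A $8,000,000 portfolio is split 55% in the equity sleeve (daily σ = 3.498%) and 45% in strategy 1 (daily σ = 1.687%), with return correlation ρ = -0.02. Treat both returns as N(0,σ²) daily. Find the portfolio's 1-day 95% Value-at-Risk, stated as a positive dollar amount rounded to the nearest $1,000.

$270,000

σ_p² = 0.55²·3.498² + 0.45²·1.687² + 2·-0.02·0.55·0.45·3.498·1.687 = 4.2193 (%²).
σ_p = √4.2193 = 2.054%.
At 95%, z = 1.645.
VaR = 1.645 × 2.054% = 3.379%; on $8,000,000 that is $270,320.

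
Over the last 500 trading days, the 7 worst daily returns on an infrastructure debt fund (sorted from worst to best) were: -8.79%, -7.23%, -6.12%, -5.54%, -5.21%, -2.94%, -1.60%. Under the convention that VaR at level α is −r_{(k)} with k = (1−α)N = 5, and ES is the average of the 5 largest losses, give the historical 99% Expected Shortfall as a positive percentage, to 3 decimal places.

6.578%

The 5 worst returns sum to -32.89%.
ES = −(-32.89%) / 5 = 6.578%.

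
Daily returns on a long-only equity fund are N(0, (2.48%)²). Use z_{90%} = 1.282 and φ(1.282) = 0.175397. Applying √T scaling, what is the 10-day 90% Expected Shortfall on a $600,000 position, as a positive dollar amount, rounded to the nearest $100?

$82,500

σ_{10d} = 2.48% × √10 = 7.842%.
ES multiplier = φ(z)/(1−α) = 0.175397/0.1 = 1.754.
ES = 7.842% × 1.754 = 13.755%; on $600,000: $82,530.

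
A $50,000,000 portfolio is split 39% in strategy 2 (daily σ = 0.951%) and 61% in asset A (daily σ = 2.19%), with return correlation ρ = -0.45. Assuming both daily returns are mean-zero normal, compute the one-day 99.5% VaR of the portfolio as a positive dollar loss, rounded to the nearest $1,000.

σ_p² = 0.39²·0.951² + 0.61²·2.19² + 2·-0.45·0.39·0.61·0.951·2.19 = 1.4763 (%²).
σ_p = √1.4763 = 1.215%.
At 99.5%, z = 2.576.
VaR = 2.576 × 1.215% = 3.130%; on $50,000,000 that is $1,565,000.

$1,565,000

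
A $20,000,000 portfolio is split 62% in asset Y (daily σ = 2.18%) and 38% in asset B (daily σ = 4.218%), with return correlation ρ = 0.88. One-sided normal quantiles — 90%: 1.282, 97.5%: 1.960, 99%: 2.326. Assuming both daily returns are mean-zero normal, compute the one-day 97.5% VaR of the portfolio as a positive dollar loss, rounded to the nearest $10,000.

$1,120,000

σ_p² = 0.62²·2.18² + 0.38²·4.218² + 2·0.88·0.62·0.38·2.18·4.218 = 8.2088 (%²).
σ_p = √8.2088 = 2.865%.
VaR = 1.960 × 2.865% = 5.615%; on $20,000,000 that is $1,123,000.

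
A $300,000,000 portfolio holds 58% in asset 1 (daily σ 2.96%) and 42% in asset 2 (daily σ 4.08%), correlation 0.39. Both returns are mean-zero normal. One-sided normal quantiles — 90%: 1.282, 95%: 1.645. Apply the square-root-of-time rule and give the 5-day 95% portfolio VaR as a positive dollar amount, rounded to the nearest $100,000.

$31,600,000

σ_p = √(0.58²·2.96² + 0.42²·4.08² + 2·0.39·0.58·0.42·2.96·4.08) = 2.860%.
σ_{5d} = 2.860% × √5 = 6.395%.
VaR = 1.645 × 6.395% = 10.520%; on $300,000,000 that is $31,560,000.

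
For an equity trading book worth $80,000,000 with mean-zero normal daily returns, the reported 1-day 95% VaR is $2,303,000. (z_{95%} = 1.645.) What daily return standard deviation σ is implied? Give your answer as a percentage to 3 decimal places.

VaR as a fraction: $2,303,000 / $80,000,000 = 2.879%.
σ = VaR / z = 2.879% / 1.645 = 1.750%.

1.750%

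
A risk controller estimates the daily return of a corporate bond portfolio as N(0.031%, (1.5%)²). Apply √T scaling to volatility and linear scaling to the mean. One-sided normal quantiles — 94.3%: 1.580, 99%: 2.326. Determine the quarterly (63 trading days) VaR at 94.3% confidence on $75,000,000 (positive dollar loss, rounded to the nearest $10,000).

$12,640,000

σ_{63d} = 1.5% × √63 = 11.906%; μ_{63d} = 63 × 0.031% = 1.953%.
VaR = −(1.953%) + 1.580 × 11.906% = 16.858%.
On $75,000,000: 0.16858 × $75,000,000 = $12,643,500.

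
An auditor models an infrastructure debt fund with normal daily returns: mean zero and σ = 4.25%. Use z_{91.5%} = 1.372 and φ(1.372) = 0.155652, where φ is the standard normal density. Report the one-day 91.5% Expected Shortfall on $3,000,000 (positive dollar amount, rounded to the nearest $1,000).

Tail multiplier: φ(z)/(1−α) = 0.155652 / 0.085 = 1.831.
ES = 4.25% × 1.831 = 7.782%.
On $3,000,000: 0.07782 × $3,000,000 = $233,460.

$233,000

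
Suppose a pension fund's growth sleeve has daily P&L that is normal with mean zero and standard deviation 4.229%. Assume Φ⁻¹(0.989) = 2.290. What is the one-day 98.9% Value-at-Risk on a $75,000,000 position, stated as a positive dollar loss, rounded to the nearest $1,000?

$7,263,000

VaR = z·σ = 2.290 × 4.229% = 9.684%.
On $75,000,000: 0.09684 × $75,000,000 = $7,263,000.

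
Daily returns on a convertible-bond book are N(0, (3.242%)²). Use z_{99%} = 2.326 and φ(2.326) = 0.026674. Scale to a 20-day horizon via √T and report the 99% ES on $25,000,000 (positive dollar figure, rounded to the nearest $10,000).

$9,670,000

σ_{20d} = 3.242% × √20 = 14.499%.
ES multiplier = φ(z)/(1−α) = 0.026674/0.01 = 2.667.
ES = 14.499% × 2.667 = 38.669%; on $25,000,000: $9,667,250.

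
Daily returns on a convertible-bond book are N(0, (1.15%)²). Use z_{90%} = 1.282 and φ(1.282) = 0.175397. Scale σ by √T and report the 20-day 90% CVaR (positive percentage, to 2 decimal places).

9.02%

σ_{20d} = 1.15% × √20 = 5.143%.
ES multiplier = φ(z)/(1−α) = 0.175397/0.1 = 1.754.
ES = 5.143% × 1.754 = 9.021%.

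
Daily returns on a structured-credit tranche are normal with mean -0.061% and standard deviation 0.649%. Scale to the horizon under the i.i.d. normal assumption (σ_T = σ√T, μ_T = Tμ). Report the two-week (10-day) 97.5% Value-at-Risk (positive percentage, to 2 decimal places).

At 97.5%, z = 1.960.
σ_{10d} = 0.649% × √10 = 2.052%; μ_{10d} = 10 × -0.061% = -0.610%.
VaR = −(-0.610%) + 1.960 × 2.052% = 4.632%.

4.63%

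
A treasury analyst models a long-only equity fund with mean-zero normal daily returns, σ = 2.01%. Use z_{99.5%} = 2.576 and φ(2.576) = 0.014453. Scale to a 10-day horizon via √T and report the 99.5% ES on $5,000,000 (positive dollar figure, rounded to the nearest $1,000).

σ_{10d} = 2.01% × √10 = 6.356%.
ES multiplier = φ(z)/(1−α) = 0.014453/0.005 = 2.891.
ES = 6.356% × 2.891 = 18.375%; on $5,000,000: $918,750.

$919,000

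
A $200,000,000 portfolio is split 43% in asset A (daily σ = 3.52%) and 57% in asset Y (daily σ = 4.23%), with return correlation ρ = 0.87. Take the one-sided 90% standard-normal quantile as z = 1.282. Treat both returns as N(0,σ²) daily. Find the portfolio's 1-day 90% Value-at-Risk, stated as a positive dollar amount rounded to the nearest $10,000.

$9,750,000

σ_p² = 0.43²·3.52² + 0.57²·4.23² + 2·0.87·0.43·0.57·3.52·4.23 = 14.4544 (%²).
σ_p = √14.4544 = 3.802%.
VaR = 1.282 × 3.802% = 4.874%; on $200,000,000 that is $9,748,000.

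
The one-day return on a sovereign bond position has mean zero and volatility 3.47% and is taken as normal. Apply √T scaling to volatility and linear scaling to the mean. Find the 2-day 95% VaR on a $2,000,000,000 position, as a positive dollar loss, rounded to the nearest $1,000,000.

At 95%, z = 1.645.
σ_{2d} = 3.47% × √2 = 4.907%.
VaR = 1.645 × 4.907% = 8.072%.
On $2,000,000,000: 0.08072 × $2,000,000,000 = $161,440,000.

$161,000,000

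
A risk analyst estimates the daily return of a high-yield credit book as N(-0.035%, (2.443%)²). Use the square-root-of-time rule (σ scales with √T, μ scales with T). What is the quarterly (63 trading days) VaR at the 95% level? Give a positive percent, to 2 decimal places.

At 95%, z = 1.645.
σ_{63d} = 2.443% × √63 = 19.391%; μ_{63d} = 63 × -0.035% = -2.205%.
VaR = −(-2.205%) + 1.645 × 19.391% = 34.103%.

34.10%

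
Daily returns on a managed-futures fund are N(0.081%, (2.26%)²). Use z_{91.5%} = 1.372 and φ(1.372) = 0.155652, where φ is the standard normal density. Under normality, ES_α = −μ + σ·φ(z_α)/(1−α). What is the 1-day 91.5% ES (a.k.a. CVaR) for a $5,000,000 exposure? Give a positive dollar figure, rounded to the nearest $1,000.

Tail multiplier: φ(z)/(1−α) = 0.155652 / 0.085 = 1.831.
ES = −(0.081%) + 2.26% × 1.831 = 4.057%.
On $5,000,000: 0.04057 × $5,000,000 = $202,850.

$203,000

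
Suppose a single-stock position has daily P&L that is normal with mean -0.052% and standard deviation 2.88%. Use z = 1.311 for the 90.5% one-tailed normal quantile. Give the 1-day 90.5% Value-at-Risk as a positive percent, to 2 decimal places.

3.83%

VaR = −μ + z·σ = −(-0.052%) + 1.311 × 2.88% = 3.828%.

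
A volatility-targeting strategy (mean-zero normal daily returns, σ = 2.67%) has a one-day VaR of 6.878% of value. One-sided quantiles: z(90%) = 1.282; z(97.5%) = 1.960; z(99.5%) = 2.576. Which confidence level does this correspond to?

Implied z = VaR/σ = 6.878 / 2.67 = 2.576.
This matches z(99.5%) = 2.576.

99.5%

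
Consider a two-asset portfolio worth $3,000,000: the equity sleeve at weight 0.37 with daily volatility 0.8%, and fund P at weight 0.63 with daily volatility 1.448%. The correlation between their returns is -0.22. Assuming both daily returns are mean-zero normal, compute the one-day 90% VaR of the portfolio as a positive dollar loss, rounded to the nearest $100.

$34,400

σ_p² = 0.37²·0.8² + 0.63²·1.448² + 2·-0.22·0.37·0.63·0.8·1.448 = 0.8010 (%²).
σ_p = √0.8010 = 0.895%.
At 90%, z = 1.282.
VaR = 1.282 × 0.895% = 1.147%; on $3,000,000 that is $34,410.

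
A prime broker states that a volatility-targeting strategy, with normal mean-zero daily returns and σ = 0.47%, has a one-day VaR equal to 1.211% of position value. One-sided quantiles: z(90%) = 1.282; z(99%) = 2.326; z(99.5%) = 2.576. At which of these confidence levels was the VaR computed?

Implied z = VaR/σ = 1.211 / 0.47 = 2.577.
This matches z(99.5%) = 2.576.

99.5%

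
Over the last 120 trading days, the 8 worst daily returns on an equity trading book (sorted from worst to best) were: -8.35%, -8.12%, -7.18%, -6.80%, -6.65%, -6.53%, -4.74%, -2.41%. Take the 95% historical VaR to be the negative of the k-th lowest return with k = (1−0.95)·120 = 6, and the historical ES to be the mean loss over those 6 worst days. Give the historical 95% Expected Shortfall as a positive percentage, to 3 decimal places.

7.272%

The 6 worst returns sum to -43.63%.
ES = −(-43.63%) / 6 = 7.2716…% ≈ 7.272%.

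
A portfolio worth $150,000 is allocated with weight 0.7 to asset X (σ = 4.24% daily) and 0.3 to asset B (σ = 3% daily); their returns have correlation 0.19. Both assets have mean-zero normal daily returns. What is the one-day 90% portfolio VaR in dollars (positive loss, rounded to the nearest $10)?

σ_p² = 0.7²·4.24² + 0.3²·3² + 2·0.19·0.7·0.3·4.24·3 = 10.6341 (%²).
σ_p = √10.6341 = 3.261%.
At 90%, z = 1.282.
VaR = 1.282 × 3.261% = 4.181%; on $150,000 that is $6,272.

$6,270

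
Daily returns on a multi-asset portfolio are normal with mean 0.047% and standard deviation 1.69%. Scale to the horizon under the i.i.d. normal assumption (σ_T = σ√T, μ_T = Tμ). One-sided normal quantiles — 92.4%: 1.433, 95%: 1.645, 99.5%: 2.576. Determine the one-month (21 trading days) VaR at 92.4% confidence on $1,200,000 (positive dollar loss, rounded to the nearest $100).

σ_{21d} = 1.69% × √21 = 7.745%; μ_{21d} = 21 × 0.047% = 0.987%.
VaR = −(0.987%) + 1.433 × 7.745% = 10.112%.
On $1,200,000: 0.10112 × $1,200,000 = $121,344.

$121,300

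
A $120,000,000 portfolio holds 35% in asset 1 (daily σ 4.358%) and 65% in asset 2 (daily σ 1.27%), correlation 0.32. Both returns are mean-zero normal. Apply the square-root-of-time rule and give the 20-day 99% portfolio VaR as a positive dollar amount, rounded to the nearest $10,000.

σ_p = √(0.35²·4.358² + 0.65²·1.27² + 2·0.32·0.35·0.65·4.358·1.27) = 1.953%.
σ_{20d} = 1.953% × √20 = 8.734%.
z(99%) = 2.326.
VaR = 2.326 × 8.734% = 20.315%; on $120,000,000 that is $24,378,000.

$24,380,000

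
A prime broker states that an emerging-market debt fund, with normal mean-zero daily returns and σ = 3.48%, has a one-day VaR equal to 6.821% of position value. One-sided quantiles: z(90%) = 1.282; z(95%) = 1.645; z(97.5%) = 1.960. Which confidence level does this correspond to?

Implied z = VaR/σ = 6.821 / 3.48 = 1.960.
This matches z(97.5%) = 1.960.

97.5%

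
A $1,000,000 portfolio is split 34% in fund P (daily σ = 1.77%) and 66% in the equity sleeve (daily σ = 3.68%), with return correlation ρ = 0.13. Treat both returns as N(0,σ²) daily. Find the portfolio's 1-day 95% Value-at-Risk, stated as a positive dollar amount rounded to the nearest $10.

$42,390

σ_p² = 0.34²·1.77² + 0.66²·3.68² + 2·0.13·0.34·0.66·1.77·3.68 = 6.6413 (%²).
σ_p = √6.6413 = 2.577%.
At 95%, z = 1.645.
VaR = 1.645 × 2.577% = 4.239%; on $1,000,000 that is $42,390.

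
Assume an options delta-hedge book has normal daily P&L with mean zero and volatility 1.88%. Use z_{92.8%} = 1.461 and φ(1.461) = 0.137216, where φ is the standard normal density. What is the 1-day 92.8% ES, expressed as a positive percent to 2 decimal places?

Tail multiplier: φ(z)/(1−α) = 0.137216 / 0.072 = 1.906.
ES = 1.88% × 1.906 = 3.583%.

3.58%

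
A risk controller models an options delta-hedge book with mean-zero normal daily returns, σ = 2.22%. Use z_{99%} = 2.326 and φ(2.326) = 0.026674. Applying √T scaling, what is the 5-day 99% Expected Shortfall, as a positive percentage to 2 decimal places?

σ_{5d} = 2.22% × √5 = 4.964%.
ES multiplier = φ(z)/(1−α) = 0.026674/0.01 = 2.667.
ES = 4.964% × 2.667 = 13.239%.

13.24%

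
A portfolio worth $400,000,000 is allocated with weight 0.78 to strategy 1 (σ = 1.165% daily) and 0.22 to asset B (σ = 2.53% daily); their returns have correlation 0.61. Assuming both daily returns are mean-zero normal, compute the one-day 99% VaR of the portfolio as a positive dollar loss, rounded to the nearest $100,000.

$12,300,000

σ_p² = 0.78²·1.165² + 0.22²·2.53² + 2·0.61·0.78·0.22·1.165·2.53 = 1.7526 (%²).
σ_p = √1.7526 = 1.324%.
At 99%, z = 2.326.
VaR = 2.326 × 1.324% = 3.080%; on $400,000,000 that is $12,320,000.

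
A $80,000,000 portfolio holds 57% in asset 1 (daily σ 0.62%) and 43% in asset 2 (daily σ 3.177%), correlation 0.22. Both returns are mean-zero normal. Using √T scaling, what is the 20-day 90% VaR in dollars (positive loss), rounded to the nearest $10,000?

$6,810,000

σ_p = √(0.57²·0.62² + 0.43²·3.177² + 2·0.22·0.57·0.43·0.62·3.177) = 1.484%.
σ_{20d} = 1.484% × √20 = 6.637%.
z(90%) = 1.282.
VaR = 1.282 × 6.637% = 8.509%; on $80,000,000 that is $6,807,200.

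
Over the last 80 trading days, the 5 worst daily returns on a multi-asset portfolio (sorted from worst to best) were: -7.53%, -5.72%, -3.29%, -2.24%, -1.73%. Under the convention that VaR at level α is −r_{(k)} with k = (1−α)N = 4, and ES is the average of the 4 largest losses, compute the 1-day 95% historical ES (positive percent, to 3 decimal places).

4.695%

The 4 worst returns sum to -18.78%.
ES = −(-18.78%) / 4 = 4.695%.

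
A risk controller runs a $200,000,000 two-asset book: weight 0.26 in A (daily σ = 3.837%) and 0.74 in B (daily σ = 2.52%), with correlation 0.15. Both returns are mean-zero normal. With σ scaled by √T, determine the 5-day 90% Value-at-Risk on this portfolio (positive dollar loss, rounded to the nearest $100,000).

$12,900,000

σ_p = √(0.26²·3.837² + 0.74²·2.52² + 2·0.15·0.26·0.74·3.837·2.52) = 2.243%.
σ_{5d} = 2.243% × √5 = 5.016%.
z(90%) = 1.282.
VaR = 1.282 × 5.016% = 6.431%; on $200,000,000 that is $12,862,000.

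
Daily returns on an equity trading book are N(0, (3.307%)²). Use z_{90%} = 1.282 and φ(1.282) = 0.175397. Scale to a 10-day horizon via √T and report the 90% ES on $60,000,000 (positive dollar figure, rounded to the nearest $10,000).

$11,010,000

σ_{10d} = 3.307% × √10 = 10.458%.
ES multiplier = φ(z)/(1−α) = 0.175397/0.1 = 1.754.
ES = 10.458% × 1.754 = 18.343%; on $60,000,000: $11,005,800.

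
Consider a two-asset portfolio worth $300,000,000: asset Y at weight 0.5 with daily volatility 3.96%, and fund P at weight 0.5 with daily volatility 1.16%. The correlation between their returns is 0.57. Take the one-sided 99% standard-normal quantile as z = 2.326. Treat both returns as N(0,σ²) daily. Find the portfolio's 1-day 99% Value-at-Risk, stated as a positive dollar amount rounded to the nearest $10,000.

σ_p² = 0.5²·3.96² + 0.5²·1.16² + 2·0.57·0.5·0.5·3.96·1.16 = 5.5660 (%²).
σ_p = √5.5660 = 2.359%.
VaR = 2.326 × 2.359% = 5.487%; on $300,000,000 that is $16,461,000.

$16,460,000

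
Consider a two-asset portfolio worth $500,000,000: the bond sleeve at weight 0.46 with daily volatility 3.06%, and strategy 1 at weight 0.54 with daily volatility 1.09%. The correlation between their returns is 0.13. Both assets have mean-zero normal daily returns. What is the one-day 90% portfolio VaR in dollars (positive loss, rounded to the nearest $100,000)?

σ_p² = 0.46²·3.06² + 0.54²·1.09² + 2·0.13·0.46·0.54·3.06·1.09 = 2.5432 (%²).
σ_p = √2.5432 = 1.595%.
At 90%, z = 1.282.
VaR = 1.282 × 1.595% = 2.045%; on $500,000,000 that is $10,225,000.

$10,200,000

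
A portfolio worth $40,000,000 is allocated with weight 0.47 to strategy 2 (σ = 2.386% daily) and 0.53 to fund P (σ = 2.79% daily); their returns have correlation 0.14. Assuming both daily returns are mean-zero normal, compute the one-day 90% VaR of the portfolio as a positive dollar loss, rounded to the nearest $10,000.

$1,010,000

σ_p² = 0.47²·2.386² + 0.53²·2.79² + 2·0.14·0.47·0.53·2.386·2.79 = 3.9084 (%²).
σ_p = √3.9084 = 1.977%.
At 90%, z = 1.282.
VaR = 1.282 × 1.977% = 2.535%; on $40,000,000 that is $1,014,000.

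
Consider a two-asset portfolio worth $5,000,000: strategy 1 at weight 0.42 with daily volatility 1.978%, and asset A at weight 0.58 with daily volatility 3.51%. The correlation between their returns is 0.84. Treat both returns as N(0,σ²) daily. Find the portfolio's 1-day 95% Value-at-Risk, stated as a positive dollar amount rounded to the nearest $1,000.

$228,000

σ_p² = 0.42²·1.978² + 0.58²·3.51² + 2·0.84·0.42·0.58·1.978·3.51 = 7.6760 (%²).
σ_p = √7.6760 = 2.771%.
At 95%, z = 1.645.
VaR = 1.645 × 2.771% = 4.558%; on $5,000,000 that is $227,900.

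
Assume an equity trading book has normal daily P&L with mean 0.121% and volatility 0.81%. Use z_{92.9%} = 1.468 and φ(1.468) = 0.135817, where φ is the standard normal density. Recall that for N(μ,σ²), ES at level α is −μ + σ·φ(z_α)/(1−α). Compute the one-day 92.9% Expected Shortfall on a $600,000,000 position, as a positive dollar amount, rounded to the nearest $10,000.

Tail multiplier: φ(z)/(1−α) = 0.135817 / 0.071 = 1.913.
ES = −(0.121%) + 0.81% × 1.913 = 1.429%.
On $600,000,000: 0.01429 × $600,000,000 = $8,574,000.

$8,570,000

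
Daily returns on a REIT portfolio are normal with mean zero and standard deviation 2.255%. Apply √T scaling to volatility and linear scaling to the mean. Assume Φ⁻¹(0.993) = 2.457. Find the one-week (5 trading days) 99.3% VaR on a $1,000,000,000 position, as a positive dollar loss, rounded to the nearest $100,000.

$123,900,000

σ_{5d} = 2.255% × √5 = 5.042%.
VaR = 2.457 × 5.042% = 12.388%.
On $1,000,000,000: 0.12388 × $1,000,000,000 = $123,880,000.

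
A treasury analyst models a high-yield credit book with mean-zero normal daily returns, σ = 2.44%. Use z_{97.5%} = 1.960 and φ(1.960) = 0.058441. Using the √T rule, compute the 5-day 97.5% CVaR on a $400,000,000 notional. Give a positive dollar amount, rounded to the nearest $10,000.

σ_{5d} = 2.44% × √5 = 5.456%.
ES multiplier = φ(z)/(1−α) = 0.058441/0.025 = 2.338.
ES = 5.456% × 2.338 = 12.756%; on $400,000,000: $51,024,000.

$51,020,000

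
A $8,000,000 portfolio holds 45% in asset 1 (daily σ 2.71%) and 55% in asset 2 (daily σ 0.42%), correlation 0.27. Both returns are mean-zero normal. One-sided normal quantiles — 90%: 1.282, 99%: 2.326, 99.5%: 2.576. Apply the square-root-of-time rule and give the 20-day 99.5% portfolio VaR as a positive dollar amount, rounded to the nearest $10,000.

σ_p = √(0.45²·2.71² + 0.55²·0.42² + 2·0.27·0.45·0.55·2.71·0.42) = 1.301%.
σ_{20d} = 1.301% × √20 = 5.818%.
VaR = 2.576 × 5.818% = 14.987%; on $8,000,000 that is $1,198,960.

$1,200,000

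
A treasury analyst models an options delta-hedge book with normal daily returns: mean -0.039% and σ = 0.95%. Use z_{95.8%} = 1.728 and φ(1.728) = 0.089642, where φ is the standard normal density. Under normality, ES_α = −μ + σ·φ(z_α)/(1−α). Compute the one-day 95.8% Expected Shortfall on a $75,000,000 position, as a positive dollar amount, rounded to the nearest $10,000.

Tail multiplier: φ(z)/(1−α) = 0.089642 / 0.042 = 2.134.
ES = −(-0.039%) + 0.95% × 2.134 = 2.066%.
On $75,000,000: 0.02066 × $75,000,000 = $1,549,500.

$1,550,000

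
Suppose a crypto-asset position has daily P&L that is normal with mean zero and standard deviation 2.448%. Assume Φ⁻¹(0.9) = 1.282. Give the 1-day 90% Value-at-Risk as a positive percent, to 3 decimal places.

VaR = z·σ = 1.282 × 2.448% = 3.138%.

3.138%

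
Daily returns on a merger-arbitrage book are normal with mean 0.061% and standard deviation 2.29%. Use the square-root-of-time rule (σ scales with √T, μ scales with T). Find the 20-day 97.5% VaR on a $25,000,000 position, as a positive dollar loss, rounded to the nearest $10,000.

$4,710,000

At 97.5%, z = 1.960.
σ_{20d} = 2.29% × √20 = 10.241%; μ_{20d} = 20 × 0.061% = 1.220%.
VaR = −(1.220%) + 1.960 × 10.241% = 18.852%.
On $25,000,000: 0.18852 × $25,000,000 = $4,713,000.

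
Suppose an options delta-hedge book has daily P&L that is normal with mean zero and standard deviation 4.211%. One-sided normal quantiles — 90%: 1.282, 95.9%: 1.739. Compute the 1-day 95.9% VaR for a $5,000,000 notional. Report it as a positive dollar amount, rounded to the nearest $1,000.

VaR = z·σ = 1.739 × 4.211% = 7.323%.
On $5,000,000: 0.07323 × $5,000,000 = $366,150.

$366,000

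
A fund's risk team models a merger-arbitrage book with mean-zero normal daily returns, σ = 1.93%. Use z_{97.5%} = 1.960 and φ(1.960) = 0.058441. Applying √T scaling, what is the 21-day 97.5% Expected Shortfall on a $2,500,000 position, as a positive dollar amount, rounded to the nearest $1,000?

σ_{21d} = 1.93% × √21 = 8.844%.
ES multiplier = φ(z)/(1−α) = 0.058441/0.025 = 2.338.
ES = 8.844% × 2.338 = 20.677%; on $2,500,000: $516,925.

$517,000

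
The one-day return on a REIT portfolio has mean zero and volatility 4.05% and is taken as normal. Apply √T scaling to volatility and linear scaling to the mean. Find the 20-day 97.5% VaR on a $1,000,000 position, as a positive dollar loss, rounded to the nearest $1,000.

At 97.5%, z = 1.960.
σ_{20d} = 4.05% × √20 = 18.112%.
VaR = 1.960 × 18.112% = 35.500%.
On $1,000,000: 0.35500 × $1,000,000 = $355,000.

$355,000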